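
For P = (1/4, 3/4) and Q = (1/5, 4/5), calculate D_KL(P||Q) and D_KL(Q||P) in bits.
D_KL(P||Q) = 0.0106, D_KL(Q||P) = 0.0101

KL divergence is not symmetric: D_KL(P||Q) ≠ D_KL(Q||P) in general.

D_KL(P||Q) = 0.0106 bits
D_KL(Q||P) = 0.0101 bits

No, they are not equal!

This asymmetry is why KL divergence is not a true distance metric.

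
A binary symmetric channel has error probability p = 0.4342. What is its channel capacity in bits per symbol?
0.0125 bits

For a binary symmetric channel (BSC) with error probability p:
Capacity C = 1 - H(p) bits per symbol

where H(p) = -p log₂(p) - (1-p) log₂(1-p) is the binary entropy function.

H(0.4342) = 0.9875 bits
C = 1 - 0.9875 = 0.0125 bits per symbol

This means we can reliably transmit up to 0.0125 bits of information per channel use.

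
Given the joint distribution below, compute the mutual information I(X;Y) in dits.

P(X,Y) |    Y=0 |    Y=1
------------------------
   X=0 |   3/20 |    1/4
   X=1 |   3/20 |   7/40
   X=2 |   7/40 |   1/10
0.0099 dits

Mutual information: I(X;Y) = H(X) + H(Y) - H(X,Y)

Marginals:
P(X) = (2/5, 13/40, 11/40), H(X) = 0.4720 dits
P(Y) = (19/40, 21/40), H(Y) = 0.3005 dits

Joint entropy: H(X,Y) = 0.7626 dits

I(X;Y) = 0.4720 + 0.3005 - 0.7626 = 0.0099 dits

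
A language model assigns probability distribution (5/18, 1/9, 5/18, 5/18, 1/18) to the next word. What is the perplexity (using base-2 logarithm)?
4.3586

Perplexity is 2^H (or exp(H) for natural log).

First, H = -Σ p log p = 2.1239 bits
Perplexity = 2^2.1239 = 4.3586

Interpretation: The model's uncertainty is equivalent to choosing uniformly among 4.4 options.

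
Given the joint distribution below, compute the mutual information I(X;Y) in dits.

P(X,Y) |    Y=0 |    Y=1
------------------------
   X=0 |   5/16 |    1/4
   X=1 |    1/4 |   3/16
0.0001 dits

Mutual information: I(X;Y) = H(X) + H(Y) - H(X,Y)

Marginals:
P(X) = (9/16, 7/16), H(X) = 0.2976 dits
P(Y) = (9/16, 7/16), H(Y) = 0.2976 dits

Joint entropy: H(X,Y) = 0.5952 dits

I(X;Y) = 0.2976 + 0.2976 - 0.5952 = 0.0001 dits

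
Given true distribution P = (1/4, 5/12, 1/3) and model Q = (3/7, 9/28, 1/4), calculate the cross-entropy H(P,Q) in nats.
1.1468 nats

Cross-entropy: H(P,Q) = -Σ p(x) log q(x)

Alternatively: H(P,Q) = H(P) + D_KL(P||Q)
H(P) = 1.0776 nats
D_KL(P||Q) = 0.0693 nats

H(P,Q) = 1.0776 + 0.0693 = 1.1468 nats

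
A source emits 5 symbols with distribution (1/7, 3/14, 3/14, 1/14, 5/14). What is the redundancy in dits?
0.0500 dits

Redundancy measures how far a source is from maximum entropy:
R = H_max - H(X)

Maximum entropy for 5 symbols: H_max = log_10(5) = 0.6990 dits
Actual entropy: H(X) = 0.6490 dits
Redundancy: R = 0.6990 - 0.6490 = 0.0500 dits

This redundancy represents potential for compression: the source could be compressed by 0.0500 dits per symbol.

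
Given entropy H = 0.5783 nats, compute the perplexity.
1.7830

Perplexity is e^H (or exp(H) for natural log).

H = 0.5783 nats
Perplexity = e^0.5783 = 1.7830

Interpretation: The model's uncertainty is equivalent to choosing uniformly among 1.8 options.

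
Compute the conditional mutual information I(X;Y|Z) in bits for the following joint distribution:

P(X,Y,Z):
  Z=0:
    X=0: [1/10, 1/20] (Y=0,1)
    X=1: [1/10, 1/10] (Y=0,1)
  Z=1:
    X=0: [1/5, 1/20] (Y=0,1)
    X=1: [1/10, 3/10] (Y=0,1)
0.1493 bits

Conditional mutual information: I(X;Y|Z) = H(X|Z) + H(Y|Z) - H(X,Y|Z)

H(Z) = 0.9341
H(X,Z) = 1.9037 → H(X|Z) = 0.9696
H(Y,Z) = 1.9261 → H(Y|Z) = 0.9921
H(X,Y,Z) = 2.7464 → H(X,Y|Z) = 1.8124

I(X;Y|Z) = 0.9696 + 0.9921 - 1.8124 = 0.1493 bits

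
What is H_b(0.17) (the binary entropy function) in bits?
0.6577 bits

The binary entropy function is:
H(p) = -p log(p) - (1-p) log(1-p)

H(0.17) = -0.17 × log_2(0.17) - 0.83 × log_2(0.83)
H(0.17) = 0.6577 bits

Note: Binary entropy is maximized at p=0.5 (H=1 bit) and minimized at p=0 or p=1 (H=0).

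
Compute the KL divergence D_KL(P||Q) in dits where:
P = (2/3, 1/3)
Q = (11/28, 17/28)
0.0663 dits

KL divergence: D_KL(P||Q) = Σ p(x) log(p(x)/q(x))

Computing term by term:
  x=0: 2/3 × log_10[(2/3)/(11/28)] = 2/3 × 0.2297 = 0.1531
  x=1: 1/3 × log_10[(1/3)/(17/28)] = 1/3 × -0.2604 = -0.0868

D_KL(P||Q) = 0.0663 dits

Note: KL divergence is always non-negative and equals 0 iff P = Q.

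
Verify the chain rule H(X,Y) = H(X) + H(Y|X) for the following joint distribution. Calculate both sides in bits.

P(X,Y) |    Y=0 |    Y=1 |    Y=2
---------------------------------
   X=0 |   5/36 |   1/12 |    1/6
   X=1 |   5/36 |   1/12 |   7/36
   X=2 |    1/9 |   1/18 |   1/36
H(X,Y) = 3.0063, H(X) = 1.5155, H(Y|X) = 1.4908 (all in bits)

Chain rule: H(X,Y) = H(X) + H(Y|X)

Left side — joint entropy directly:
H(X,Y) = -Σ p(x,y) log p(x,y) = 3.0063 bits

Right side — compute H(Y|X) from the conditional distributions:
P(X) = (7/18, 5/12, 7/36), so H(X) = 1.5155 bits
H(Y|X) = Σ_x P(X=x) · H(Y|X=x):
  P(Y|X=0) = (5/14, 3/14, 3/7), H(Y|X=0) = 1.5306, weight P(X=0) = 7/18
  P(Y|X=1) = (1/3, 1/5, 7/15), H(Y|X=1) = 1.5058, weight P(X=1) = 5/12
  P(Y|X=2) = (4/7, 2/7, 1/7), H(Y|X=2) = 1.3788, weight P(X=2) = 7/36
H(Y|X) = 1.4908 bits

H(X) + H(Y|X) = 1.5155 + 1.4908 = 3.0063 bits

Both sides equal 3.0063 bits. ✓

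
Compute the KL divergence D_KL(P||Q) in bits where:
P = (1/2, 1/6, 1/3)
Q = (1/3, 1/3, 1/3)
0.1258 bits

KL divergence: D_KL(P||Q) = Σ p(x) log(p(x)/q(x))

Computing term by term:
  x=0: 1/2 × log_2[(1/2)/(1/3)] = 1/2 × 0.5850 = 0.2925
  x=1: 1/6 × log_2[(1/6)/(1/3)] = 1/6 × -1.0000 = -0.1667
  x=2: 1/3 × log_2[(1/3)/(1/3)] = 1/3 × 0.0000 = 0.0000

D_KL(P||Q) = 0.1258 bits

Note: KL divergence is always non-negative and equals 0 iff P = Q.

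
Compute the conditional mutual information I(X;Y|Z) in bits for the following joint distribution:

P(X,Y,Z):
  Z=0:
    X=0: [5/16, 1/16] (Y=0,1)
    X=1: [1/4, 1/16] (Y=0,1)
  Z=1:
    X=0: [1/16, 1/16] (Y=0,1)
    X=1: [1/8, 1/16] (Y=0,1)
0.0072 bits

Conditional mutual information: I(X;Y|Z) = H(X|Z) + H(Y|Z) - H(X,Y|Z)

H(Z) = 0.8960
H(X,Z) = 1.8829 → H(X|Z) = 0.9868
H(Y,Z) = 1.6697 → H(Y|Z) = 0.7737
H(X,Y,Z) = 2.6494 → H(X,Y|Z) = 1.7534

I(X;Y|Z) = 0.9868 + 0.7737 - 1.7534 = 0.0072 bits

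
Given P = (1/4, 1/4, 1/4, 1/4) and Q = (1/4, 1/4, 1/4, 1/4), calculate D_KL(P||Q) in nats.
0.0000 nats

KL divergence: D_KL(P||Q) = Σ p(x) log(p(x)/q(x))

Computing term by term:
  x=0: 1/4 × log_e[(1/4)/(1/4)] = 1/4 × 0.0000 = 0.0000
  x=1: 1/4 × log_e[(1/4)/(1/4)] = 1/4 × 0.0000 = 0.0000
  x=2: 1/4 × log_e[(1/4)/(1/4)] = 1/4 × 0.0000 = 0.0000
  x=3: 1/4 × log_e[(1/4)/(1/4)] = 1/4 × 0.0000 = 0.0000

D_KL(P||Q) = 0.0000 nats

Note: KL divergence is always non-negative and equals 0 iff P = Q.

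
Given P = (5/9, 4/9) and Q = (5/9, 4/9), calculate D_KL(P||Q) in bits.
0.0000 bits

KL divergence: D_KL(P||Q) = Σ p(x) log(p(x)/q(x))

Computing term by term:
  x=0: 5/9 × log_2[(5/9)/(5/9)] = 5/9 × 0.0000 = 0.0000
  x=1: 4/9 × log_2[(4/9)/(4/9)] = 4/9 × 0.0000 = 0.0000

D_KL(P||Q) = 0.0000 bits

Note: KL divergence is always non-negative and equals 0 iff P = Q.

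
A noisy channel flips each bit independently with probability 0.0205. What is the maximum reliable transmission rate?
0.8558 bits

For a binary symmetric channel (BSC) with error probability p:
Capacity C = 1 - H(p) bits per symbol

where H(p) = -p log₂(p) - (1-p) log₂(1-p) is the binary entropy function.

H(0.0205) = 0.1442 bits
C = 1 - 0.1442 = 0.8558 bits per symbol

This means we can reliably transmit up to 0.8558 bits of information per channel use.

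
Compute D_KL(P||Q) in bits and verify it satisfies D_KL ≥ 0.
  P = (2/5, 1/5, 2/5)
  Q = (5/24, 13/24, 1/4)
0.3602 bits

KL divergence satisfies the Gibbs inequality: D_KL(P||Q) ≥ 0 for all distributions P, Q.

D_KL(P||Q) = Σ p(x) log(p(x)/q(x))
Term by term:
  x=0: 2/5 × log_2[(2/5)/(5/24)] = 0.3764
  x=1: 1/5 × log_2[(1/5)/(13/24)] = -0.2875
  x=2: 2/5 × log_2[(2/5)/(1/4)] = 0.2712
D_KL(P||Q) = 0.3602 bits

D_KL(P||Q) = 0.3602 ≥ 0 ✓

This non-negativity is a fundamental property: relative entropy cannot be negative because it measures how different Q is from P.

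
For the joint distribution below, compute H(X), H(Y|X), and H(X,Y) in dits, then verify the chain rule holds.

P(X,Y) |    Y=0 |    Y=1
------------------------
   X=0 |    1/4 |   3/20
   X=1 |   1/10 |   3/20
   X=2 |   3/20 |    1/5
H(X,Y) = 0.7611, H(X) = 0.4693, H(Y|X) = 0.2918 (all in dits)

Chain rule: H(X,Y) = H(X) + H(Y|X)

Left side — joint entropy directly:
H(X,Y) = -Σ p(x,y) log p(x,y) = 0.7611 dits

Right side — compute H(Y|X) from the conditional distributions:
P(X) = (2/5, 1/4, 7/20), so H(X) = 0.4693 dits
H(Y|X) = Σ_x P(X=x) · H(Y|X=x):
  P(Y|X=0) = (5/8, 3/8), H(Y|X=0) = 0.2873, weight P(X=0) = 2/5
  P(Y|X=1) = (2/5, 3/5), H(Y|X=1) = 0.2923, weight P(X=1) = 1/4
  P(Y|X=2) = (3/7, 4/7), H(Y|X=2) = 0.2966, weight P(X=2) = 7/20
H(Y|X) = 0.2918 dits

H(X) + H(Y|X) = 0.4693 + 0.2918 = 0.7611 dits

Both sides equal 0.7611 dits. ✓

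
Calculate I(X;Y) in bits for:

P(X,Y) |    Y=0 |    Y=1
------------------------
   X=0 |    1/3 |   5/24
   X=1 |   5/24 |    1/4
0.0187 bits

Mutual information: I(X;Y) = H(X) + H(Y) - H(X,Y)

Marginals:
P(X) = (13/24, 11/24), H(X) = 0.9950 bits
P(Y) = (13/24, 11/24), H(Y) = 0.9950 bits

Joint entropy: H(X,Y) = 1.9713 bits

I(X;Y) = 0.9950 + 0.9950 - 1.9713 = 0.0187 bits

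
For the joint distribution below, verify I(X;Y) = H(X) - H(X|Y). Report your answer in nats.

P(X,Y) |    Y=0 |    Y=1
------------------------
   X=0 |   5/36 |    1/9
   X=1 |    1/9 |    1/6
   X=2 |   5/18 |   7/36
I(X;Y) = 0.0130 nats

Mutual information has multiple equivalent forms:
- I(X;Y) = H(X) - H(X|Y)
- I(X;Y) = H(Y) - H(Y|X)
- I(X;Y) = H(X) + H(Y) - H(X,Y)

Computing all quantities:
H(X) = 1.0567, H(Y) = 0.6916, H(X,Y) = 1.7353
H(X|Y) = 1.0437, H(Y|X) = 0.6786

Verification:
H(X) - H(X|Y) = 1.0567 - 1.0437 = 0.0130
H(Y) - H(Y|X) = 0.6916 - 0.6786 = 0.0130
H(X) + H(Y) - H(X,Y) = 1.0567 + 0.6916 - 1.7353 = 0.0130

All forms give I(X;Y) = 0.0130 nats. ✓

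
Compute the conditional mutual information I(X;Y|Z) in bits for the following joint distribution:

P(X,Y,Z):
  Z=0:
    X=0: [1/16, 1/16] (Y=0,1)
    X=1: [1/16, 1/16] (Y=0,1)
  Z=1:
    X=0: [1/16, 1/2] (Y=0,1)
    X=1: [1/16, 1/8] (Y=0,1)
0.0323 bits

Conditional mutual information: I(X;Y|Z) = H(X|Z) + H(Y|Z) - H(X,Y|Z)

H(Z) = 0.8113
H(X,Z) = 1.6697 → H(X|Z) = 0.8585
H(Y,Z) = 1.5488 → H(Y|Z) = 0.7375
H(X,Y,Z) = 2.3750 → H(X,Y|Z) = 1.5637

I(X;Y|Z) = 0.8585 + 0.7375 - 1.5637 = 0.0323 bits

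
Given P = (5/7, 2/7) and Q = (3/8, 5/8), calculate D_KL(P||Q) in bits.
0.3414 bits

KL divergence: D_KL(P||Q) = Σ p(x) log(p(x)/q(x))

Computing term by term:
  x=0: 5/7 × log_2[(5/7)/(3/8)] = 5/7 × 0.9296 = 0.6640
  x=1: 2/7 × log_2[(2/7)/(5/8)] = 2/7 × -1.1293 = -0.3227

D_KL(P||Q) = 0.3414 bits

Note: KL divergence is always non-negative and equals 0 iff P = Q.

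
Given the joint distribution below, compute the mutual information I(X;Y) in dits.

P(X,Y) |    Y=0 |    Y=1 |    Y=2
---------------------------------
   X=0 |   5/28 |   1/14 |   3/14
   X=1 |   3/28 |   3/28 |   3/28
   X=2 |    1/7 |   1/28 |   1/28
0.0225 dits

Mutual information: I(X;Y) = H(X) + H(Y) - H(X,Y)

Marginals:
P(X) = (13/28, 9/28, 3/14), H(X) = 0.4565 dits
P(Y) = (3/7, 3/14, 5/14), H(Y) = 0.4608 dits

Joint entropy: H(X,Y) = 0.8947 dits

I(X;Y) = 0.4565 + 0.4608 - 0.8947 = 0.0225 dits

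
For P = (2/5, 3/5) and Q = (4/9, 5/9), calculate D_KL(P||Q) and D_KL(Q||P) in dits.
D_KL(P||Q) = 0.0018, D_KL(Q||P) = 0.0018

KL divergence is not symmetric: D_KL(P||Q) ≠ D_KL(Q||P) in general.

D_KL(P||Q) = 0.0018 dits
D_KL(Q||P) = 0.0018 dits

In this case they happen to be equal (to 4 decimal places).

This asymmetry is why KL divergence is not a true distance metric.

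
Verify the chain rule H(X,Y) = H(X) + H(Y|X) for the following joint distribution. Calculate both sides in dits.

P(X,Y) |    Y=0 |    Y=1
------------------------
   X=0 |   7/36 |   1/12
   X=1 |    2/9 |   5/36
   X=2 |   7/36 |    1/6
H(X,Y) = 0.7604, H(X) = 0.4740, H(Y|X) = 0.2864 (all in dits)

Chain rule: H(X,Y) = H(X) + H(Y|X)

Left side — joint entropy directly:
H(X,Y) = -Σ p(x,y) log p(x,y) = 0.7604 dits

Right side — compute H(Y|X) from the conditional distributions:
P(X) = (5/18, 13/36, 13/36), so H(X) = 0.4740 dits
H(Y|X) = Σ_x P(X=x) · H(Y|X=x):
  P(Y|X=0) = (7/10, 3/10), H(Y|X=0) = 0.2653, weight P(X=0) = 5/18
  P(Y|X=1) = (8/13, 5/13), H(Y|X=1) = 0.2894, weight P(X=1) = 13/36
  P(Y|X=2) = (7/13, 6/13), H(Y|X=2) = 0.2997, weight P(X=2) = 13/36
H(Y|X) = 0.2864 dits

H(X) + H(Y|X) = 0.4740 + 0.2864 = 0.7604 dits

Both sides equal 0.7604 dits. ✓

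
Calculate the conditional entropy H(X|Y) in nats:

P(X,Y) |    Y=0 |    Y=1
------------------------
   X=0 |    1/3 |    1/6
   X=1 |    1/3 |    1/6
0.6931 nats

Using the chain rule: H(X|Y) = H(X,Y) - H(Y)

First, compute H(X,Y) = 1.3297 nats

Marginal P(Y) = (2/3, 1/3)
H(Y) = 0.6365 nats

H(X|Y) = H(X,Y) - H(Y) = 1.3297 - 0.6365 = 0.6931 nats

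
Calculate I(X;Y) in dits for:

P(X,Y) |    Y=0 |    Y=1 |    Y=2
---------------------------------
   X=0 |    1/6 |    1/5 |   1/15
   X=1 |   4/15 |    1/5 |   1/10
0.0026 dits

Mutual information: I(X;Y) = H(X) + H(Y) - H(X,Y)

Marginals:
P(X) = (13/30, 17/30), H(X) = 0.2972 dits
P(Y) = (13/30, 2/5, 1/6), H(Y) = 0.4462 dits

Joint entropy: H(X,Y) = 0.7408 dits

I(X;Y) = 0.2972 + 0.4462 - 0.7408 = 0.0026 dits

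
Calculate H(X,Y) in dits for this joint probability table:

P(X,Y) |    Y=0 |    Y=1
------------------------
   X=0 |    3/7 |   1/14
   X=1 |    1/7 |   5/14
0.5200 dits

Joint entropy is H(X,Y) = -Σ_{x,y} p(x,y) log p(x,y).

Summing over all non-zero entries:
H(X,Y) = -[3/7·log_10(3/7) + 1/14·log_10(1/14) + 1/7·log_10(1/7) + 5/14·log_10(5/14)]
H(X,Y) = 0.5200 dits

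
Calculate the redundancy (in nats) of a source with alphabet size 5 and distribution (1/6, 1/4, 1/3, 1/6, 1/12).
0.0923 nats

Redundancy measures how far a source is from maximum entropy:
R = H_max - H(X)

Maximum entropy for 5 symbols: H_max = log_e(5) = 1.6094 nats
Actual entropy: H(X) = 1.5171 nats
Redundancy: R = 1.6094 - 1.5171 = 0.0923 nats

This redundancy represents potential for compression: the source could be compressed by 0.0923 nats per symbol.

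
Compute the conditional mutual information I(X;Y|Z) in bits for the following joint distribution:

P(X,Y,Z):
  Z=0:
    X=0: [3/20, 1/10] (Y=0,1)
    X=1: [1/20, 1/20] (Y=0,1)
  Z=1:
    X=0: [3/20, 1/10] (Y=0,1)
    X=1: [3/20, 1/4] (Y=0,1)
0.0248 bits

Conditional mutual information: I(X;Y|Z) = H(X|Z) + H(Y|Z) - H(X,Y|Z)

H(Z) = 0.9341
H(X,Z) = 1.8610 → H(X|Z) = 0.9269
H(Y,Z) = 1.9261 → H(Y|Z) = 0.9921
H(X,Y,Z) = 2.8282 → H(X,Y|Z) = 1.8941

I(X;Y|Z) = 0.9269 + 0.9921 - 1.8941 = 0.0248 bits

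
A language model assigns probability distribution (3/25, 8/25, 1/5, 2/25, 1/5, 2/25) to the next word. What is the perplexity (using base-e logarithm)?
5.2959

Perplexity is e^H (or exp(H) for natural log).

First, H = -Σ p log p = 1.6669 nats
Perplexity = e^1.6669 = 5.2959

Interpretation: The model's uncertainty is equivalent to choosing uniformly among 5.3 options.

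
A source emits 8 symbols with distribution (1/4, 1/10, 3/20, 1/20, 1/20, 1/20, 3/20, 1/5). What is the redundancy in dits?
0.0705 dits

Redundancy measures how far a source is from maximum entropy:
R = H_max - H(X)

Maximum entropy for 8 symbols: H_max = log_10(8) = 0.9031 dits
Actual entropy: H(X) = 0.8326 dits
Redundancy: R = 0.9031 - 0.8326 = 0.0705 dits

This redundancy represents potential for compression: the source could be compressed by 0.0705 dits per symbol.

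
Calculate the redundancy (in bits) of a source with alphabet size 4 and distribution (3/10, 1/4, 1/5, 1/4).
0.0145 bits

Redundancy measures how far a source is from maximum entropy:
R = H_max - H(X)

Maximum entropy for 4 symbols: H_max = log_2(4) = 2.0000 bits
Actual entropy: H(X) = 1.9855 bits
Redundancy: R = 2.0000 - 1.9855 = 0.0145 bits

This redundancy represents potential for compression: the source could be compressed by 0.0145 bits per symbol.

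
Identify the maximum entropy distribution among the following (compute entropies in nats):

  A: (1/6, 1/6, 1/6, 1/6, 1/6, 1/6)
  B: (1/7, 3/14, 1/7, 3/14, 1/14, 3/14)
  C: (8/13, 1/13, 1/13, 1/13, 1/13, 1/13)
A

For a discrete distribution over n outcomes, entropy is maximized by the uniform distribution.

Computing entropies:
H(A) = 1.7918 nats
H(B) = 1.7348 nats
H(C) = 1.2853 nats

The uniform distribution (where all probabilities equal 1/6) achieves the maximum entropy of log_e(6) = 1.7918 nats.

Distribution A has the highest entropy.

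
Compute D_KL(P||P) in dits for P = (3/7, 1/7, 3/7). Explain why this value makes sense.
0.0000 dits

KL divergence satisfies the Gibbs inequality: D_KL(P||Q) ≥ 0 for all distributions P, Q.

D_KL(P||Q) = Σ p(x) log(p(x)/q(x))
Each term is p(x) × log_10(p(x)/p(x)) = p(x) × log_10(1) = 0, so the sum is 0.
D_KL(P||Q) = 0.0000 dits

When P = Q, the KL divergence is exactly 0, as there is no 'divergence' between identical distributions.

This non-negativity is a fundamental property: relative entropy cannot be negative because it measures how different Q is from P.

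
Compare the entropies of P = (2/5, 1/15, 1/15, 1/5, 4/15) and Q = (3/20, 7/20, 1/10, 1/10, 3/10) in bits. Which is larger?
Q

Computing entropies in bits:
H(P) = 2.0226
H(Q) = 2.1261

Distribution Q has higher entropy.

Intuition: The distribution closer to uniform (more spread out) has higher entropy.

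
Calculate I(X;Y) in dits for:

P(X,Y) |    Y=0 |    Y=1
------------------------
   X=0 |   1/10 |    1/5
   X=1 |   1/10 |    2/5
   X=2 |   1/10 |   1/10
0.0135 dits

Mutual information: I(X;Y) = H(X) + H(Y) - H(X,Y)

Marginals:
P(X) = (3/10, 1/2, 1/5), H(X) = 0.4472 dits
P(Y) = (3/10, 7/10), H(Y) = 0.2653 dits

Joint entropy: H(X,Y) = 0.6990 dits

I(X;Y) = 0.4472 + 0.2653 - 0.6990 = 0.0135 dits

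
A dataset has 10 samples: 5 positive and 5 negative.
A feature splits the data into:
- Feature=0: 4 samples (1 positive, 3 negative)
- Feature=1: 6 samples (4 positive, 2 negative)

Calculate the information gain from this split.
0.1245 bits

Information Gain = H(Y) - H(Y|Feature)

Before split:
P(positive) = 5/10 = 0.5000
H(Y) = 1.0000 bits

After split:
Feature=0: H = 0.8113 bits (weight = 4/10)
Feature=1: H = 0.9183 bits (weight = 6/10)
H(Y|Feature) = (4/10)×0.8113 + (6/10)×0.9183 = 0.8755 bits

Information Gain = 1.0000 - 0.8755 = 0.1245 bits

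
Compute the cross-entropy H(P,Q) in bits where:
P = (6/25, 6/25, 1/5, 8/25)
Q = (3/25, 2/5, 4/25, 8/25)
2.1062 bits

Cross-entropy: H(P,Q) = -Σ p(x) log q(x)

Alternatively: H(P,Q) = H(P) + D_KL(P||Q)
H(P) = 1.9787 bits
D_KL(P||Q) = 0.1275 bits

H(P,Q) = 1.9787 + 0.1275 = 2.1062 bits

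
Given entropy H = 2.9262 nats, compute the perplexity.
18.6566

Perplexity is e^H (or exp(H) for natural log).

H = 2.9262 nats
Perplexity = e^2.9262 = 18.6566

Interpretation: The model's uncertainty is equivalent to choosing uniformly among 18.7 options.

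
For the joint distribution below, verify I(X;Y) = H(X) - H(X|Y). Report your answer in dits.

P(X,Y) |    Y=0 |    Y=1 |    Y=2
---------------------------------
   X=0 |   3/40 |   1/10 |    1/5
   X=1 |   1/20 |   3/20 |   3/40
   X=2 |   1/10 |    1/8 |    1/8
I(X;Y) = 0.0152 dits

Mutual information has multiple equivalent forms:
- I(X;Y) = H(X) - H(X|Y)
- I(X;Y) = H(Y) - H(Y|X)
- I(X;Y) = H(X) + H(Y) - H(X,Y)

Computing all quantities:
H(X) = 0.4735, H(Y) = 0.4647, H(X,Y) = 0.9229
H(X|Y) = 0.4583, H(Y|X) = 0.4494

Verification:
H(X) - H(X|Y) = 0.4735 - 0.4583 = 0.0152
H(Y) - H(Y|X) = 0.4647 - 0.4494 = 0.0152
H(X) + H(Y) - H(X,Y) = 0.4735 + 0.4647 - 0.9229 = 0.0152

All forms give I(X;Y) = 0.0152 dits. ✓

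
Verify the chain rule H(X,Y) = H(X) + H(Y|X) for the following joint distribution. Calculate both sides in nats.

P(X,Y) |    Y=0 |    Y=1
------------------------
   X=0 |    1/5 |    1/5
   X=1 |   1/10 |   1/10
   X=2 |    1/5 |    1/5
H(X,Y) = 1.7481, H(X) = 1.0549, H(Y|X) = 0.6931 (all in nats)

Chain rule: H(X,Y) = H(X) + H(Y|X)

Left side — joint entropy directly:
H(X,Y) = -Σ p(x,y) log p(x,y) = 1.7481 nats

Right side — compute H(Y|X) from the conditional distributions:
P(X) = (2/5, 1/5, 2/5), so H(X) = 1.0549 nats
H(Y|X) = Σ_x P(X=x) · H(Y|X=x):
  P(Y|X=0) = (1/2, 1/2), H(Y|X=0) = 0.6931, weight P(X=0) = 2/5
  P(Y|X=1) = (1/2, 1/2), H(Y|X=1) = 0.6931, weight P(X=1) = 1/5
  P(Y|X=2) = (1/2, 1/2), H(Y|X=2) = 0.6931, weight P(X=2) = 2/5
H(Y|X) = 0.6931 nats

H(X) + H(Y|X) = 1.0549 + 0.6931 = 1.7481 nats

Both sides equal 1.7481 nats. ✓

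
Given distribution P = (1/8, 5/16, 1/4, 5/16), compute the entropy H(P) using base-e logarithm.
1.3335 nats

Shannon entropy is H(X) = -Σ p(x) log p(x).

For P = (1/8, 5/16, 1/4, 5/16):
H = -1/8 × log_e(1/8) -5/16 × log_e(5/16) -1/4 × log_e(1/4) -5/16 × log_e(5/16)
H = 1.3335 nats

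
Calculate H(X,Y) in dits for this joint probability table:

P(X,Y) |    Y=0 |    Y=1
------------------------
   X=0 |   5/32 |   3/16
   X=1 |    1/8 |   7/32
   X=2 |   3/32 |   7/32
0.7603 dits

Joint entropy is H(X,Y) = -Σ_{x,y} p(x,y) log p(x,y).

Summing over all non-zero entries:
H(X,Y) = -[5/32·log_10(5/32) + 3/16·log_10(3/16) + 1/8·log_10(1/8) + 7/32·log_10(7/32) + 3/32·log_10(3/32) + 7/32·log_10(7/32)]
H(X,Y) = 0.7603 dits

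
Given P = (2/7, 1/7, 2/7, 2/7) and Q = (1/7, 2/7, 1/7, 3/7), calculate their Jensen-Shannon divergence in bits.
0.0629 bits

Jensen-Shannon divergence is:
JSD(P||Q) = 0.5 × D_KL(P||M) + 0.5 × D_KL(Q||M)
where M = 0.5 × (P + Q) is the mixture distribution.

M = 0.5 × (2/7, 1/7, 2/7, 2/7) + 0.5 × (1/7, 2/7, 1/7, 3/7) = (3/14, 3/14, 3/14, 5/14)

D_KL(P||M) = 0.0616 bits
D_KL(Q||M) = 0.0642 bits

JSD(P||Q) = 0.5 × 0.0616 + 0.5 × 0.0642 = 0.0629 bits

Unlike KL divergence, JSD is symmetric and bounded: 0 ≤ JSD ≤ log(2).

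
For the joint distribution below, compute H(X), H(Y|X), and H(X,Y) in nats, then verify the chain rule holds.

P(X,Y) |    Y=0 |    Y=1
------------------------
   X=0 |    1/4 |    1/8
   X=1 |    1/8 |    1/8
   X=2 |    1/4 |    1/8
H(X,Y) = 1.7329, H(X) = 1.0822, H(Y|X) = 0.6507 (all in nats)

Chain rule: H(X,Y) = H(X) + H(Y|X)

Left side — joint entropy directly:
H(X,Y) = -Σ p(x,y) log p(x,y) = 1.7329 nats

Right side — compute H(Y|X) from the conditional distributions:
P(X) = (3/8, 1/4, 3/8), so H(X) = 1.0822 nats
H(Y|X) = Σ_x P(X=x) · H(Y|X=x):
  P(Y|X=0) = (2/3, 1/3), H(Y|X=0) = 0.6365, weight P(X=0) = 3/8
  P(Y|X=1) = (1/2, 1/2), H(Y|X=1) = 0.6931, weight P(X=1) = 1/4
  P(Y|X=2) = (2/3, 1/3), H(Y|X=2) = 0.6365, weight P(X=2) = 3/8
H(Y|X) = 0.6507 nats

H(X) + H(Y|X) = 1.0822 + 0.6507 = 1.7329 nats

Both sides equal 1.7329 nats. ✓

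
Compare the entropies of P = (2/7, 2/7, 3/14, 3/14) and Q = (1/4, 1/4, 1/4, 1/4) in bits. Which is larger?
Q

Computing entropies in bits:
H(P) = 1.9852
H(Q) = 2.0000

Distribution Q has higher entropy.

Intuition: The distribution closer to uniform (more spread out) has higher entropy.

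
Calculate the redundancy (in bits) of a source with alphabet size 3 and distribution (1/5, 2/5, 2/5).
0.0630 bits

Redundancy measures how far a source is from maximum entropy:
R = H_max - H(X)

Maximum entropy for 3 symbols: H_max = log_2(3) = 1.5850 bits
Actual entropy: H(X) = 1.5219 bits
Redundancy: R = 1.5850 - 1.5219 = 0.0630 bits

This redundancy represents potential for compression: the source could be compressed by 0.0630 bits per symbol.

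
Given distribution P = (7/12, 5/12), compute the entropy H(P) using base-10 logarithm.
0.2950 dits

Shannon entropy is H(X) = -Σ p(x) log p(x).

For P = (7/12, 5/12):
H = -7/12 × log_10(7/12) -5/12 × log_10(5/12)
H = 0.2950 dits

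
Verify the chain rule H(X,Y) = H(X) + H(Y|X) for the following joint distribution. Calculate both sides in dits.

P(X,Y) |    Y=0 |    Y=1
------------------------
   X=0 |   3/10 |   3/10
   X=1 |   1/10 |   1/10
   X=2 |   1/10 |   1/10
H(X,Y) = 0.7137, H(X) = 0.4127, H(Y|X) = 0.3010 (all in dits)

Chain rule: H(X,Y) = H(X) + H(Y|X)

Left side — joint entropy directly:
H(X,Y) = -Σ p(x,y) log p(x,y) = 0.7137 dits

Right side — compute H(Y|X) from the conditional distributions:
P(X) = (3/5, 1/5, 1/5), so H(X) = 0.4127 dits
H(Y|X) = Σ_x P(X=x) · H(Y|X=x):
  P(Y|X=0) = (1/2, 1/2), H(Y|X=0) = 0.3010, weight P(X=0) = 3/5
  P(Y|X=1) = (1/2, 1/2), H(Y|X=1) = 0.3010, weight P(X=1) = 1/5
  P(Y|X=2) = (1/2, 1/2), H(Y|X=2) = 0.3010, weight P(X=2) = 1/5
H(Y|X) = 0.3010 dits

H(X) + H(Y|X) = 0.4127 + 0.3010 = 0.7137 dits

Both sides equal 0.7137 dits. ✓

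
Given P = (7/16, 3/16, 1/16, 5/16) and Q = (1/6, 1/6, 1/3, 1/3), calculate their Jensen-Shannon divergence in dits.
0.0360 dits

Jensen-Shannon divergence is:
JSD(P||Q) = 0.5 × D_KL(P||M) + 0.5 × D_KL(Q||M)
where M = 0.5 × (P + Q) is the mixture distribution.

M = 0.5 × (7/16, 3/16, 1/16, 5/16) + 0.5 × (1/6, 1/6, 1/3, 1/3) = (0.302083, 0.177083, 0.197917, 0.322917)

D_KL(P||M) = 0.0393 dits
D_KL(Q||M) = 0.0326 dits

JSD(P||Q) = 0.5 × 0.0393 + 0.5 × 0.0326 = 0.0360 dits

Unlike KL divergence, JSD is symmetric and bounded: 0 ≤ JSD ≤ log(2).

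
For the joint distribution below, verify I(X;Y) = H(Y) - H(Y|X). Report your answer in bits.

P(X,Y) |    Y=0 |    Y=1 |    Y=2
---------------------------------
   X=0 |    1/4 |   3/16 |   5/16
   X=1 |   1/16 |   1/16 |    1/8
I(X;Y) = 0.0052 bits

Mutual information has multiple equivalent forms:
- I(X;Y) = H(X) - H(X|Y)
- I(X;Y) = H(Y) - H(Y|X)
- I(X;Y) = H(X) + H(Y) - H(X,Y)

Computing all quantities:
H(X) = 0.8113, H(Y) = 1.5462, H(X,Y) = 2.3522
H(X|Y) = 0.8060, H(Y|X) = 1.5409

Verification:
H(X) - H(X|Y) = 0.8113 - 0.8060 = 0.0052
H(Y) - H(Y|X) = 1.5462 - 1.5409 = 0.0052
H(X) + H(Y) - H(X,Y) = 0.8113 + 1.5462 - 2.3522 = 0.0052

All forms give I(X;Y) = 0.0052 bits. ✓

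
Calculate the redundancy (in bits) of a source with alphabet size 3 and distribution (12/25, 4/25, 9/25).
0.1231 bits

Redundancy measures how far a source is from maximum entropy:
R = H_max - H(X)

Maximum entropy for 3 symbols: H_max = log_2(3) = 1.5850 bits
Actual entropy: H(X) = 1.4619 bits
Redundancy: R = 1.5850 - 1.4619 = 0.1231 bits

This redundancy represents potential for compression: the source could be compressed by 0.1231 bits per symbol.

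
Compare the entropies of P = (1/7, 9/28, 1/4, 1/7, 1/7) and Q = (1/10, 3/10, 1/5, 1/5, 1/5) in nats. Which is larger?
Q

Computing entropies in nats:
H(P) = 1.5454
H(Q) = 1.5571

Distribution Q has higher entropy.

Intuition: The distribution closer to uniform (more spread out) has higher entropy.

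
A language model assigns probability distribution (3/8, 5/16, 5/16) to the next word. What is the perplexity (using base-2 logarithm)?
2.9885

Perplexity is 2^H (or exp(H) for natural log).

First, H = -Σ p log p = 1.5794 bits
Perplexity = 2^1.5794 = 2.9885

Interpretation: The model's uncertainty is equivalent to choosing uniformly among 3.0 options.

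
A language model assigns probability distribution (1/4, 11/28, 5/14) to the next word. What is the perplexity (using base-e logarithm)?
2.9486

Perplexity is e^H (or exp(H) for natural log).

First, H = -Σ p log p = 1.0813 nats
Perplexity = e^1.0813 = 2.9486

Interpretation: The model's uncertainty is equivalent to choosing uniformly among 2.9 options.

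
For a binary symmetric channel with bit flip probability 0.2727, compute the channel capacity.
0.1547 bits

For a binary symmetric channel (BSC) with error probability p:
Capacity C = 1 - H(p) bits per symbol

where H(p) = -p log₂(p) - (1-p) log₂(1-p) is the binary entropy function.

H(0.2727) = 0.8453 bits
C = 1 - 0.8453 = 0.1547 bits per symbol

This means we can reliably transmit up to 0.1547 bits of information per channel use.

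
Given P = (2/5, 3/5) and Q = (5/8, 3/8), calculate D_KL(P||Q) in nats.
0.1035 nats

KL divergence: D_KL(P||Q) = Σ p(x) log(p(x)/q(x))

Computing term by term:
  x=0: 2/5 × log_e[(2/5)/(5/8)] = 2/5 × -0.4463 = -0.1785
  x=1: 3/5 × log_e[(3/5)/(3/8)] = 3/5 × 0.4700 = 0.2820

D_KL(P||Q) = 0.1035 nats

Note: KL divergence is always non-negative and equals 0 iff P = Q.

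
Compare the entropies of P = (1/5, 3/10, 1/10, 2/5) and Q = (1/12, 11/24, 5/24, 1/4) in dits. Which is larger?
P

Computing entropies in dits:
H(P) = 0.5558
H(Q) = 0.5377

Distribution P has higher entropy.

Intuition: The distribution closer to uniform (more spread out) has higher entropy.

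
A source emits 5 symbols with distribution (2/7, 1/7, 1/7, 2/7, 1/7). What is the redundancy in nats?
0.0596 nats

Redundancy measures how far a source is from maximum entropy:
R = H_max - H(X)

Maximum entropy for 5 symbols: H_max = log_e(5) = 1.6094 nats
Actual entropy: H(X) = 1.5498 nats
Redundancy: R = 1.6094 - 1.5498 = 0.0596 nats

This redundancy represents potential for compression: the source could be compressed by 0.0596 nats per symbol.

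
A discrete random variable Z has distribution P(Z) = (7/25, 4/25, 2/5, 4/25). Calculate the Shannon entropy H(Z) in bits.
1.8890 bits

Shannon entropy is H(X) = -Σ p(x) log p(x).

For P = (7/25, 4/25, 2/5, 4/25):
H = -7/25 × log_2(7/25) -4/25 × log_2(4/25) -2/5 × log_2(2/5) -4/25 × log_2(4/25)
H = 1.8890 bits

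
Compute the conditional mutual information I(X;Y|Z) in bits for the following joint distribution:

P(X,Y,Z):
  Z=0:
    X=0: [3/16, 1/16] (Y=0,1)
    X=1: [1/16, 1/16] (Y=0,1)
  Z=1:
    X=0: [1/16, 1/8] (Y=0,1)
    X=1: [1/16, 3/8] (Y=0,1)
0.0367 bits

Conditional mutual information: I(X;Y|Z) = H(X|Z) + H(Y|Z) - H(X,Y|Z)

H(Z) = 0.9544
H(X,Z) = 1.8496 → H(X|Z) = 0.8952
H(Y,Z) = 1.7500 → H(Y|Z) = 0.7956
H(X,Y,Z) = 2.6085 → H(X,Y|Z) = 1.6540

I(X;Y|Z) = 0.8952 + 0.7956 - 1.6540 = 0.0367 bits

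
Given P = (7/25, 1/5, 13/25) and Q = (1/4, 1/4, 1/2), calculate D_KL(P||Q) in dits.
0.0033 dits

KL divergence: D_KL(P||Q) = Σ p(x) log(p(x)/q(x))

Computing term by term:
  x=0: 7/25 × log_10[(7/25)/(1/4)] = 7/25 × 0.0492 = 0.0138
  x=1: 1/5 × log_10[(1/5)/(1/4)] = 1/5 × -0.0969 = -0.0194
  x=2: 13/25 × log_10[(13/25)/(1/2)] = 13/25 × 0.0170 = 0.0089

D_KL(P||Q) = 0.0033 dits

Note: KL divergence is always non-negative and equals 0 iff P = Q.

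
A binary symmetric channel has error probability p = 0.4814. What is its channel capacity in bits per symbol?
0.0010 bits

For a binary symmetric channel (BSC) with error probability p:
Capacity C = 1 - H(p) bits per symbol

where H(p) = -p log₂(p) - (1-p) log₂(1-p) is the binary entropy function.

H(0.4814) = 0.9990 bits
C = 1 - 0.9990 = 0.0010 bits per symbol

This means we can reliably transmit up to 0.0010 bits of information per channel use.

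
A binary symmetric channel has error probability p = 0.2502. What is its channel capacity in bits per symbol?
0.1884 bits

For a binary symmetric channel (BSC) with error probability p:
Capacity C = 1 - H(p) bits per symbol

where H(p) = -p log₂(p) - (1-p) log₂(1-p) is the binary entropy function.

H(0.2502) = 0.8116 bits
C = 1 - 0.8116 = 0.1884 bits per symbol

This means we can reliably transmit up to 0.1884 bits of information per channel use.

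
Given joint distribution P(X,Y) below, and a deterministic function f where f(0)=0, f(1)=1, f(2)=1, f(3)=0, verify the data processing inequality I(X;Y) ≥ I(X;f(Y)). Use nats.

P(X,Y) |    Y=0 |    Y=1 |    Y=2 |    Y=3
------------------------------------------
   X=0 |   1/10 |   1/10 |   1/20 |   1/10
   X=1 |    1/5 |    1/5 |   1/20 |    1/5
I(X;Y) = 0.0053, I(X;f(Y)) = 0.0009, inequality holds: 0.0053 ≥ 0.0009

Data Processing Inequality: For any Markov chain X → Y → Z, we have I(X;Y) ≥ I(X;Z).

Here Z = f(Y) is a deterministic function of Y, forming X → Y → Z.

Original I(X;Y) = 0.0053 nats

After applying f:
P(X,Z) where Z=f(Y):
- P(X,Z=0) = P(X,Y=0) + P(X,Y=3)
- P(X,Z=1) = P(X,Y=1) + P(X,Y=2)

I(X;Z) = I(X;f(Y)) = 0.0009 nats

Verification: 0.0053 ≥ 0.0009 ✓

Information cannot be created by processing; the function f can only lose information about X.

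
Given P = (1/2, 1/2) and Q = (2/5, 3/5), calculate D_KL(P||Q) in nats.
0.0204 nats

KL divergence: D_KL(P||Q) = Σ p(x) log(p(x)/q(x))

Computing term by term:
  x=0: 1/2 × log_e[(1/2)/(2/5)] = 1/2 × 0.2231 = 0.1116
  x=1: 1/2 × log_e[(1/2)/(3/5)] = 1/2 × -0.1823 = -0.0912

D_KL(P||Q) = 0.0204 nats

Note: KL divergence is always non-negative and equals 0 iff P = Q.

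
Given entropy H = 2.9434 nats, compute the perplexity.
18.9803

Perplexity is e^H (or exp(H) for natural log).

H = 2.9434 nats
Perplexity = e^2.9434 = 18.9803

Interpretation: The model's uncertainty is equivalent to choosing uniformly among 19.0 options.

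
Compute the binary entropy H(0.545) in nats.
0.6891 nats

The binary entropy function is:
H(p) = -p log(p) - (1-p) log(1-p)

H(0.545) = -0.545 × log_e(0.545) - 0.455 × log_e(0.455)
H(0.545) = 0.6891 nats

Note: Binary entropy is maximized at p=0.5 (H=1 bit) and minimized at p=0 or p=1 (H=0).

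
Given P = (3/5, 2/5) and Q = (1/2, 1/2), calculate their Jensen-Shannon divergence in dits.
0.0022 dits

Jensen-Shannon divergence is:
JSD(P||Q) = 0.5 × D_KL(P||M) + 0.5 × D_KL(Q||M)
where M = 0.5 × (P + Q) is the mixture distribution.

M = 0.5 × (3/5, 2/5) + 0.5 × (1/2, 1/2) = (11/20, 9/20)

D_KL(P||M) = 0.0022 dits
D_KL(Q||M) = 0.0022 dits

JSD(P||Q) = 0.5 × 0.0022 + 0.5 × 0.0022 = 0.0022 dits

Unlike KL divergence, JSD is symmetric and bounded: 0 ≤ JSD ≤ log(2).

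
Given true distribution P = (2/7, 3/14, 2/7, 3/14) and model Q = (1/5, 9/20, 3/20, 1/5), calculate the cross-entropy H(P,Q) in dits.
0.6592 dits

Cross-entropy: H(P,Q) = -Σ p(x) log q(x)

Alternatively: H(P,Q) = H(P) + D_KL(P||Q)
H(P) = 0.5976 dits
D_KL(P||Q) = 0.0616 dits

H(P,Q) = 0.5976 + 0.0616 = 0.6592 dits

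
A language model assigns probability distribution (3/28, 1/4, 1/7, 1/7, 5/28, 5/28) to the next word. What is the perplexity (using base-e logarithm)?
5.7958

Perplexity is e^H (or exp(H) for natural log).

First, H = -Σ p log p = 1.7571 nats
Perplexity = e^1.7571 = 5.7958

Interpretation: The model's uncertainty is equivalent to choosing uniformly among 5.8 options.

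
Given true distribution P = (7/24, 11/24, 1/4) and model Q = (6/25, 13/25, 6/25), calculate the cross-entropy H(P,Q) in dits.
0.4659 dits

Cross-entropy: H(P,Q) = -Σ p(x) log q(x)

Alternatively: H(P,Q) = H(P) + D_KL(P||Q)
H(P) = 0.4619 dits
D_KL(P||Q) = 0.0040 dits

H(P,Q) = 0.4619 + 0.0040 = 0.4659 dits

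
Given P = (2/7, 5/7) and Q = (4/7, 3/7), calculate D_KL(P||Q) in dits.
0.0725 dits

KL divergence: D_KL(P||Q) = Σ p(x) log(p(x)/q(x))

Computing term by term:
  x=0: 2/7 × log_10[(2/7)/(4/7)] = 2/7 × -0.3010 = -0.0860
  x=1: 5/7 × log_10[(5/7)/(3/7)] = 5/7 × 0.2218 = 0.1585

D_KL(P||Q) = 0.0725 dits

Note: KL divergence is always non-negative and equals 0 iff P = Q.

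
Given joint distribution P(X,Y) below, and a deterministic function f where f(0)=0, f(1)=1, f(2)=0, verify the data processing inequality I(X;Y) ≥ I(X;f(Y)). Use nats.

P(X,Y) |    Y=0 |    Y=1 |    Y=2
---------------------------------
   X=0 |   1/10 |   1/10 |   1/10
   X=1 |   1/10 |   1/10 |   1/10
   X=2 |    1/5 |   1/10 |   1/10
I(X;Y) = 0.0138, I(X;f(Y)) = 0.0040, inequality holds: 0.0138 ≥ 0.0040

Data Processing Inequality: For any Markov chain X → Y → Z, we have I(X;Y) ≥ I(X;Z).

Here Z = f(Y) is a deterministic function of Y, forming X → Y → Z.

Original I(X;Y) = 0.0138 nats

After applying f:
P(X,Z) where Z=f(Y):
- P(X,Z=0) = P(X,Y=0) + P(X,Y=2)
- P(X,Z=1) = P(X,Y=1)

I(X;Z) = I(X;f(Y)) = 0.0040 nats

Verification: 0.0138 ≥ 0.0040 ✓

Information cannot be created by processing; the function f can only lose information about X.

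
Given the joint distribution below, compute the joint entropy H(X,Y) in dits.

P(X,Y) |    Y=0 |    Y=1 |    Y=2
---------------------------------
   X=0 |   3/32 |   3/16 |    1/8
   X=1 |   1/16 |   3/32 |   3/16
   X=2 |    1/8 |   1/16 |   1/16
0.9169 dits

Joint entropy is H(X,Y) = -Σ_{x,y} p(x,y) log p(x,y).

Summing over all non-zero entries:
H(X,Y) = -[3/32·log_10(3/32) + 3/16·log_10(3/16) + 1/8·log_10(1/8) + 1/16·log_10(1/16) + 3/32·log_10(3/32) + 3/16·log_10(3/16) + 1/8·log_10(1/8) + 1/16·log_10(1/16) + 1/16·log_10(1/16)]
H(X,Y) = 0.9169 dits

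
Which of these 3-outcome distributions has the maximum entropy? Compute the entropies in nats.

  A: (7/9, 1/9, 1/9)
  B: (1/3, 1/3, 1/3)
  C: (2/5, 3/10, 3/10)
B

For a discrete distribution over n outcomes, entropy is maximized by the uniform distribution.

Computing entropies:
H(A) = 0.6837 nats
H(B) = 1.0986 nats
H(C) = 1.0889 nats

The uniform distribution (where all probabilities equal 1/3) achieves the maximum entropy of log_e(3) = 1.0986 nats.

Distribution B has the highest entropy.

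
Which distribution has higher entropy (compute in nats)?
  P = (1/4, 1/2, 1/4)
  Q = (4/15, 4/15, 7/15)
Q

Computing entropies in nats:
H(P) = 1.0397
H(Q) = 1.0606

Distribution Q has higher entropy.

Intuition: The distribution closer to uniform (more spread out) has higher entropy.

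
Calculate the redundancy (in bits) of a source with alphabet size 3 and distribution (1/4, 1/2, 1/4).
0.0850 bits

Redundancy measures how far a source is from maximum entropy:
R = H_max - H(X)

Maximum entropy for 3 symbols: H_max = log_2(3) = 1.5850 bits
Actual entropy: H(X) = 1.5000 bits
Redundancy: R = 1.5850 - 1.5000 = 0.0850 bits

This redundancy represents potential for compression: the source could be compressed by 0.0850 bits per symbol.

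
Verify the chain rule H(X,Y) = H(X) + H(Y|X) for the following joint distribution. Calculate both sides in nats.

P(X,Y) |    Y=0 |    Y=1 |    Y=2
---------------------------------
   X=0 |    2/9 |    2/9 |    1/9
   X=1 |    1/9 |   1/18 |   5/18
H(X,Y) = 1.6731, H(X) = 0.6870, H(Y|X) = 0.9862 (all in nats)

Chain rule: H(X,Y) = H(X) + H(Y|X)

Left side — joint entropy directly:
H(X,Y) = -Σ p(x,y) log p(x,y) = 1.6731 nats

Right side — compute H(Y|X) from the conditional distributions:
P(X) = (5/9, 4/9), so H(X) = 0.6870 nats
H(Y|X) = Σ_x P(X=x) · H(Y|X=x):
  P(Y|X=0) = (2/5, 2/5, 1/5), H(Y|X=0) = 1.0549, weight P(X=0) = 5/9
  P(Y|X=1) = (1/4, 1/8, 5/8), H(Y|X=1) = 0.9003, weight P(X=1) = 4/9
H(Y|X) = 0.9862 nats

H(X) + H(Y|X) = 0.6870 + 0.9862 = 1.6731 nats

Both sides equal 1.6731 nats. ✓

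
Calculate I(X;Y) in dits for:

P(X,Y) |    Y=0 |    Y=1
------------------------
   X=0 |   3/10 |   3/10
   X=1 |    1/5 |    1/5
0.0000 dits

Mutual information: I(X;Y) = H(X) + H(Y) - H(X,Y)

Marginals:
P(X) = (3/5, 2/5), H(X) = 0.2923 dits
P(Y) = (1/2, 1/2), H(Y) = 0.3010 dits

Joint entropy: H(X,Y) = 0.5933 dits

I(X;Y) = 0.2923 + 0.3010 - 0.5933 = 0.0000 dits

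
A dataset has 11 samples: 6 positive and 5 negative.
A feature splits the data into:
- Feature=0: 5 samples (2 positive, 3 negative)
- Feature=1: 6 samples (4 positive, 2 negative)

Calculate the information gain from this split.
0.0518 bits

Information Gain = H(Y) - H(Y|Feature)

Before split:
P(positive) = 6/11 = 0.5455
H(Y) = 0.9940 bits

After split:
Feature=0: H = 0.9710 bits (weight = 5/11)
Feature=1: H = 0.9183 bits (weight = 6/11)
H(Y|Feature) = (5/11)×0.9710 + (6/11)×0.9183 = 0.9422 bits

Information Gain = 0.9940 - 0.9422 = 0.0518 bits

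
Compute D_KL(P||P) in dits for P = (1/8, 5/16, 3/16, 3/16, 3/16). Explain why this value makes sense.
0.0000 dits

KL divergence satisfies the Gibbs inequality: D_KL(P||Q) ≥ 0 for all distributions P, Q.

D_KL(P||Q) = Σ p(x) log(p(x)/q(x))
Each term is p(x) × log_10(p(x)/p(x)) = p(x) × log_10(1) = 0, so the sum is 0.
D_KL(P||Q) = 0.0000 dits

When P = Q, the KL divergence is exactly 0, as there is no 'divergence' between identical distributions.

This non-negativity is a fundamental property: relative entropy cannot be negative because it measures how different Q is from P.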